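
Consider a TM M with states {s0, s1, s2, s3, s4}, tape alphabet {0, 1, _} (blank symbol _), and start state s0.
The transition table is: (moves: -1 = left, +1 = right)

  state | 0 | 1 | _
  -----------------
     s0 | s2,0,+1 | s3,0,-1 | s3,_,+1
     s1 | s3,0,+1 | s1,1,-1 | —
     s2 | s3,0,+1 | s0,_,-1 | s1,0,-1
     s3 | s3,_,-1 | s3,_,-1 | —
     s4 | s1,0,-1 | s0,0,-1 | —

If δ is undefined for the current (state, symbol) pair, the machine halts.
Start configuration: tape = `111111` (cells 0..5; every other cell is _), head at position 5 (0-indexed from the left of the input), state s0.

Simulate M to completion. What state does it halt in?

s3

s0 | _11111[1]   read 1 → write 0, move -1, go to s3
s3 | _1111[1]0   read 1 → write _, move -1, go to s3
s3 | _111[1]_0   read 1 → write _, move -1, go to s3
s3 | _11[1]__0   read 1 → write _, move -1, go to s3
s3 | _1[1]___0   read 1 → write _, move -1, go to s3
s3 | _[1]____0   read 1 → write _, move -1, go to s3
s3 | [_]_____0
No transition is defined for (s3, _); M halts in state s3.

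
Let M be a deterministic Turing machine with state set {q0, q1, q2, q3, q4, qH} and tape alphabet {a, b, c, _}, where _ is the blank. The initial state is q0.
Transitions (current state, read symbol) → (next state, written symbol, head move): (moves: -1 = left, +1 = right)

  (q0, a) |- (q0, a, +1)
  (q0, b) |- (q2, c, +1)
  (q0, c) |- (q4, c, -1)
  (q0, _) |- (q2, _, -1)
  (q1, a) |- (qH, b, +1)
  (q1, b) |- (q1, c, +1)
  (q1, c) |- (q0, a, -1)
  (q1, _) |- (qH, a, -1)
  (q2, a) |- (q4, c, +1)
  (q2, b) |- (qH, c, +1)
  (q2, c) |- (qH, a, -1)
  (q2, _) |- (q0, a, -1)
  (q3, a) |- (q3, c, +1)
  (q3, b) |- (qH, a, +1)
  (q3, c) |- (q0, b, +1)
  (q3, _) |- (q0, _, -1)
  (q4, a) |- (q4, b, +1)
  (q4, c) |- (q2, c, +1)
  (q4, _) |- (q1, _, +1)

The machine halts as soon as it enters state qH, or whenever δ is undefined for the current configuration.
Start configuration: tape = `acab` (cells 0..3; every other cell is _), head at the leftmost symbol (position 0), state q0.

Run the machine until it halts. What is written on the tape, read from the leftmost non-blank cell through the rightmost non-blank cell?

q0 | [a]cab   read a → write a, move +1, go to q0
q0 | a[c]ab   read c → write c, move -1, go to q4
q4 | [a]cab   read a → write b, move +1, go to q4
q4 | b[c]ab   read c → write c, move +1, go to q2
q2 | bc[a]b   read a → write c, move +1, go to q4
q4 | bcc[b]
The non-blank tape span at halt is bccb.

bccb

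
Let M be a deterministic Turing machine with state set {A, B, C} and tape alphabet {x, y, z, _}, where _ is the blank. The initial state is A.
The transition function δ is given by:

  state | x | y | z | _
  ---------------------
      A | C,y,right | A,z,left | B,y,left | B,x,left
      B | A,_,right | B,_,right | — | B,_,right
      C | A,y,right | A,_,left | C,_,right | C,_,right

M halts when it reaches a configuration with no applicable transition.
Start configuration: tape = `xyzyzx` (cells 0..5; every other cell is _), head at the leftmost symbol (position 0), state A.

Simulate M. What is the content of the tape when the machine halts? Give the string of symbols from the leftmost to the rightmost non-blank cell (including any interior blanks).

zyzx

state=A head=0 tape=__[x]yzyzx   (A,x)→(C,y,right)
state=C head=1 tape=__y[y]zyzx   (C,y)→(A,_,left)
state=A head=0 tape=__[y]_zyzx   (A,y)→(A,z,left)
state=A head=-1 tape=_[_]z_zyzx   (A,_)→(B,x,left)
state=B head=-2 tape=[_]xz_zyzx   (B,_)→(B,_,right)
state=B head=-1 tape=_[x]z_zyzx   (B,x)→(A,_,right)
state=A head=0 tape=__[z]_zyzx   (A,z)→(B,y,left)
state=B head=-1 tape=_[_]y_zyzx   (B,_)→(B,_,right)
state=B head=0 tape=__[y]_zyzx   (B,y)→(B,_,right)
state=B head=1 tape=___[_]zyzx   (B,_)→(B,_,right)
state=B head=2 tape=____[z]yzx
The non-blank tape span at halt is zyzx.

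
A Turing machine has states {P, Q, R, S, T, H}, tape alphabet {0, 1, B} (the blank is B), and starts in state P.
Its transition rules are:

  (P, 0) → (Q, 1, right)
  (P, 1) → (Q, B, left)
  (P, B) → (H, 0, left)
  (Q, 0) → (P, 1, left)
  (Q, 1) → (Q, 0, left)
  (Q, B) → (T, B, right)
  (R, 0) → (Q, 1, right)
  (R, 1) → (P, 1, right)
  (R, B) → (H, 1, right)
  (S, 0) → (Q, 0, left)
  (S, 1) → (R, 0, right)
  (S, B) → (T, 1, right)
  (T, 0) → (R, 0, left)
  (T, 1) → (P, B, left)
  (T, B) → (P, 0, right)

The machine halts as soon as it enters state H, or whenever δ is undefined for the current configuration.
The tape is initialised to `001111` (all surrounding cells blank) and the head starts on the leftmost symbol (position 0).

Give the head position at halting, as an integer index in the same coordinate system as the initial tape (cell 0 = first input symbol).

-2

P | BB[0]01111   read 0 → write 1, move right, go to Q
Q | BB1[0]1111   read 0 → write 1, move left, go to P
P | BB[1]11111   read 1 → write B, move left, go to Q
Q | B[B]B11111   read B → write B, move right, go to T
T | BB[B]11111   read B → write 0, move right, go to P
P | BB0[1]1111   read 1 → write B, move left, go to Q
Q | BB[0]B1111   read 0 → write 1, move left, go to P
P | B[B]1B1111   read B → write 0, move left, go to H
H | [B]01B1111
At halt the head is at cell -2.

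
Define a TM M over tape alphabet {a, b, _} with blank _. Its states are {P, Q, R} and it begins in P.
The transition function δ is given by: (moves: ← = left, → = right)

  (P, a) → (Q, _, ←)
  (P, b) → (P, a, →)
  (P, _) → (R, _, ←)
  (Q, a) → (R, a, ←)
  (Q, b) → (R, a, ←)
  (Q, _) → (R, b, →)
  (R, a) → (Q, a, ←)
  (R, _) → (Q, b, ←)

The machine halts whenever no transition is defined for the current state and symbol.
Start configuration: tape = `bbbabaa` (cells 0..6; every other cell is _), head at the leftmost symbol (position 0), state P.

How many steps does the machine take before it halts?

P | __[b]bbabaa   read b → write a, move →, go to P
P | __a[b]babaa   read b → write a, move →, go to P
P | __aa[b]abaa   read b → write a, move →, go to P
P | __aaa[a]baa   read a → write _, move ←, go to Q
Q | __aa[a]_baa   read a → write a, move ←, go to R
R | __a[a]a_baa   read a → write a, move ←, go to Q
Q | __[a]aa_baa   read a → write a, move ←, go to R
R | _[_]aaa_baa   read _ → write b, move ←, go to Q
Q | [_]baaa_baa   read _ → write b, move →, go to R
R | b[b]aaa_baa
M halts after 9 transitions.

9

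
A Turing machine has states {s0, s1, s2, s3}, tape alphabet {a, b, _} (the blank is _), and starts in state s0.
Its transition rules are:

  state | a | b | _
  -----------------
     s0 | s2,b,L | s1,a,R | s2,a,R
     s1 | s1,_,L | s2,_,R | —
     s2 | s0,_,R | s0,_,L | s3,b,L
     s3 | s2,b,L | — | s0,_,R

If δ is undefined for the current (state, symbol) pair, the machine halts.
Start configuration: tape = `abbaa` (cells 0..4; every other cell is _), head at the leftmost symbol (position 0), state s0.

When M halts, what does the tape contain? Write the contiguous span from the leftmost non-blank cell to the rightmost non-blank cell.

a_a_a

state=s0 head=0 tape=__[a]bbaa__   (s0,a)→(s2,b,L)
state=s2 head=-1 tape=_[_]bbbaa__   (s2,_)→(s3,b,L)
state=s3 head=-2 tape=[_]bbbbaa__   (s3,_)→(s0,_,R)
state=s0 head=-1 tape=_[b]bbbaa__   (s0,b)→(s1,a,R)
state=s1 head=0 tape=_a[b]bbaa__   (s1,b)→(s2,_,R)
state=s2 head=1 tape=_a_[b]baa__   (s2,b)→(s0,_,L)
state=s0 head=0 tape=_a[_]_baa__   (s0,_)→(s2,a,R)
state=s2 head=1 tape=_aa[_]baa__   (s2,_)→(s3,b,L)
state=s3 head=0 tape=_a[a]bbaa__   (s3,a)→(s2,b,L)
state=s2 head=-1 tape=_[a]bbbaa__   (s2,a)→(s0,_,R)
state=s0 head=0 tape=__[b]bbaa__   (s0,b)→(s1,a,R)
state=s1 head=1 tape=__a[b]baa__   (s1,b)→(s2,_,R)
state=s2 head=2 tape=__a_[b]aa__   (s2,b)→(s0,_,L)
state=s0 head=1 tape=__a[_]_aa__   (s0,_)→(s2,a,R)
state=s2 head=2 tape=__aa[_]aa__   (s2,_)→(s3,b,L)
state=s3 head=1 tape=__a[a]baa__   (s3,a)→(s2,b,L)
state=s2 head=0 tape=__[a]bbaa__   (s2,a)→(s0,_,R)
state=s0 head=1 tape=___[b]baa__   (s0,b)→(s1,a,R)
state=s1 head=2 tape=___a[b]aa__   (s1,b)→(s2,_,R)
state=s2 head=3 tape=___a_[a]a__   (s2,a)→(s0,_,R)
state=s0 head=4 tape=___a__[a]__   (s0,a)→(s2,b,L)
state=s2 head=3 tape=___a_[_]b__   (s2,_)→(s3,b,L)
state=s3 head=2 tape=___a[_]bb__   (s3,_)→(s0,_,R)
state=s0 head=3 tape=___a_[b]b__   (s0,b)→(s1,a,R)
state=s1 head=4 tape=___a_a[b]__   (s1,b)→(s2,_,R)
state=s2 head=5 tape=___a_a_[_]_   (s2,_)→(s3,b,L)
state=s3 head=4 tape=___a_a[_]b_   (s3,_)→(s0,_,R)
state=s0 head=5 tape=___a_a_[b]_   (s0,b)→(s1,a,R)
state=s1 head=6 tape=___a_a_a[_]
The non-blank tape span at halt is a_a_a.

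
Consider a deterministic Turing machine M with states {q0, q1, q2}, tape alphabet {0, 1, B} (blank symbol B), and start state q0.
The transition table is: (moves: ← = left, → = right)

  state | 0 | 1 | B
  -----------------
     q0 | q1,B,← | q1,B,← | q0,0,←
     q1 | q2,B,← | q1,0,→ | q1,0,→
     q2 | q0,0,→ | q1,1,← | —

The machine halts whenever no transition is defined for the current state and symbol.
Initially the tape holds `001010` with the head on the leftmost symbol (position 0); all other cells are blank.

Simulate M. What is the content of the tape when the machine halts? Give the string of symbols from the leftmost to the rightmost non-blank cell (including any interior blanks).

01010

state=q0 head=0 tape=BB[0]01010   (q0,0)→(q1,B,←)
state=q1 head=-1 tape=B[B]B01010   (q1,B)→(q1,0,→)
state=q1 head=0 tape=B0[B]01010   (q1,B)→(q1,0,→)
state=q1 head=1 tape=B00[0]1010   (q1,0)→(q2,B,←)
state=q2 head=0 tape=B0[0]B1010   (q2,0)→(q0,0,→)
state=q0 head=1 tape=B00[B]1010   (q0,B)→(q0,0,←)
state=q0 head=0 tape=B0[0]01010   (q0,0)→(q1,B,←)
state=q1 head=-1 tape=B[0]B01010   (q1,0)→(q2,B,←)
state=q2 head=-2 tape=[B]BB01010
The non-blank tape span at halt is 01010.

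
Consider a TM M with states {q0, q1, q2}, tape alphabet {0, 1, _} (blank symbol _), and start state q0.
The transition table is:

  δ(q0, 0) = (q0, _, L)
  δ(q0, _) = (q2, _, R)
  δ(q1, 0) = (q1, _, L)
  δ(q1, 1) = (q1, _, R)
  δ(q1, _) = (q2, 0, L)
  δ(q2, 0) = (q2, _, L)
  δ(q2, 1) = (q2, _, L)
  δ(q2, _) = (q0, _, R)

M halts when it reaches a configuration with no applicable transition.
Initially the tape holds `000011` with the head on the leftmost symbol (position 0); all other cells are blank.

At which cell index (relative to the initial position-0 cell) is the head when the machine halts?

state=q0 head=0 tape=_[0]00011   (q0,0)→(q0,_,L)
state=q0 head=-1 tape=[_]_00011   (q0,_)→(q2,_,R)
state=q2 head=0 tape=_[_]00011   (q2,_)→(q0,_,R)
state=q0 head=1 tape=__[0]0011   (q0,0)→(q0,_,L)
state=q0 head=0 tape=_[_]_0011   (q0,_)→(q2,_,R)
state=q2 head=1 tape=__[_]0011   (q2,_)→(q0,_,R)
state=q0 head=2 tape=___[0]011   (q0,0)→(q0,_,L)
state=q0 head=1 tape=__[_]_011   (q0,_)→(q2,_,R)
state=q2 head=2 tape=___[_]011   (q2,_)→(q0,_,R)
state=q0 head=3 tape=____[0]11   (q0,0)→(q0,_,L)
state=q0 head=2 tape=___[_]_11   (q0,_)→(q2,_,R)
state=q2 head=3 tape=____[_]11   (q2,_)→(q0,_,R)
state=q0 head=4 tape=_____[1]1
At halt the head is at cell 4.

4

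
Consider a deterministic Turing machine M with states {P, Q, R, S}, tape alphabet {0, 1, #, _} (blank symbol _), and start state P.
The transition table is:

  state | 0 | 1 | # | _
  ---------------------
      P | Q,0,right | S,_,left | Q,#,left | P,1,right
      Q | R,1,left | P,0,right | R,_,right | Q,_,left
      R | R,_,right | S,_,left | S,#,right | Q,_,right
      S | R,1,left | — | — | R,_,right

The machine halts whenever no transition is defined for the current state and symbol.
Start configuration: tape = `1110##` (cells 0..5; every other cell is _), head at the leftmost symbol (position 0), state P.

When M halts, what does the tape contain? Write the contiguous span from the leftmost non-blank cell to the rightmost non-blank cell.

01

state=P head=0 tape=_[1]110##___   (P,1)→(S,_,left)
state=S head=-1 tape=[_]_110##___   (S,_)→(R,_,right)
state=R head=0 tape=_[_]110##___   (R,_)→(Q,_,right)
state=Q head=1 tape=__[1]10##___   (Q,1)→(P,0,right)
state=P head=2 tape=__0[1]0##___   (P,1)→(S,_,left)
state=S head=1 tape=__[0]_0##___   (S,0)→(R,1,left)
state=R head=0 tape=_[_]1_0##___   (R,_)→(Q,_,right)
state=Q head=1 tape=__[1]_0##___   (Q,1)→(P,0,right)
state=P head=2 tape=__0[_]0##___   (P,_)→(P,1,right)
state=P head=3 tape=__01[0]##___   (P,0)→(Q,0,right)
state=Q head=4 tape=__010[#]#___   (Q,#)→(R,_,right)
state=R head=5 tape=__010_[#]___   (R,#)→(S,#,right)
state=S head=6 tape=__010_#[_]__   (S,_)→(R,_,right)
state=R head=7 tape=__010_#_[_]_   (R,_)→(Q,_,right)
state=Q head=8 tape=__010_#__[_]   (Q,_)→(Q,_,left)
state=Q head=7 tape=__010_#_[_]_   (Q,_)→(Q,_,left)
state=Q head=6 tape=__010_#[_]__   (Q,_)→(Q,_,left)
state=Q head=5 tape=__010_[#]___   (Q,#)→(R,_,right)
state=R head=6 tape=__010__[_]__   (R,_)→(Q,_,right)
state=Q head=7 tape=__010___[_]_   (Q,_)→(Q,_,left)
state=Q head=6 tape=__010__[_]__   (Q,_)→(Q,_,left)
state=Q head=5 tape=__010_[_]___   (Q,_)→(Q,_,left)
state=Q head=4 tape=__010[_]____   (Q,_)→(Q,_,left)
state=Q head=3 tape=__01[0]_____   (Q,0)→(R,1,left)
state=R head=2 tape=__0[1]1_____   (R,1)→(S,_,left)
state=S head=1 tape=__[0]_1_____   (S,0)→(R,1,left)
state=R head=0 tape=_[_]1_1_____   (R,_)→(Q,_,right)
state=Q head=1 tape=__[1]_1_____   (Q,1)→(P,0,right)
state=P head=2 tape=__0[_]1_____   (P,_)→(P,1,right)
state=P head=3 tape=__01[1]_____   (P,1)→(S,_,left)
state=S head=2 tape=__0[1]______
The non-blank tape span at halt is 01.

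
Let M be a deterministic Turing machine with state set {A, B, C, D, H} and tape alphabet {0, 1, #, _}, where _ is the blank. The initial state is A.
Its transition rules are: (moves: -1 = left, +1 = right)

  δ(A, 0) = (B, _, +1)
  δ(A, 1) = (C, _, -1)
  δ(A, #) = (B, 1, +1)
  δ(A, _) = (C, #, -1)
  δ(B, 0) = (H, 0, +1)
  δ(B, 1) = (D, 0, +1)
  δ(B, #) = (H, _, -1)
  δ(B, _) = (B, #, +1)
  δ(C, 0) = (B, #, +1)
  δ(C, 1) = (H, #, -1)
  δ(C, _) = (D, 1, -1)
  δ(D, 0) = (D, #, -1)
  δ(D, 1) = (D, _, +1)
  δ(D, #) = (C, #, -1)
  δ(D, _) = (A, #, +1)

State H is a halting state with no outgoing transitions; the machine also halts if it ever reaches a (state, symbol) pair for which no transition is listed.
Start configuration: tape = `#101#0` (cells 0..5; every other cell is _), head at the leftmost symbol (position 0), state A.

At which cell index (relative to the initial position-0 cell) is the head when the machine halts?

-1

state=A head=0 tape=_[#]101#0   (A,#)→(B,1,+1)
state=B head=1 tape=_1[1]01#0   (B,1)→(D,0,+1)
state=D head=2 tape=_10[0]1#0   (D,0)→(D,#,-1)
state=D head=1 tape=_1[0]#1#0   (D,0)→(D,#,-1)
state=D head=0 tape=_[1]##1#0   (D,1)→(D,_,+1)
state=D head=1 tape=__[#]#1#0   (D,#)→(C,#,-1)
state=C head=0 tape=_[_]##1#0   (C,_)→(D,1,-1)
state=D head=-1 tape=[_]1##1#0   (D,_)→(A,#,+1)
state=A head=0 tape=#[1]##1#0   (A,1)→(C,_,-1)
state=C head=-1 tape=[#]_##1#0
At halt the head is at cell -1.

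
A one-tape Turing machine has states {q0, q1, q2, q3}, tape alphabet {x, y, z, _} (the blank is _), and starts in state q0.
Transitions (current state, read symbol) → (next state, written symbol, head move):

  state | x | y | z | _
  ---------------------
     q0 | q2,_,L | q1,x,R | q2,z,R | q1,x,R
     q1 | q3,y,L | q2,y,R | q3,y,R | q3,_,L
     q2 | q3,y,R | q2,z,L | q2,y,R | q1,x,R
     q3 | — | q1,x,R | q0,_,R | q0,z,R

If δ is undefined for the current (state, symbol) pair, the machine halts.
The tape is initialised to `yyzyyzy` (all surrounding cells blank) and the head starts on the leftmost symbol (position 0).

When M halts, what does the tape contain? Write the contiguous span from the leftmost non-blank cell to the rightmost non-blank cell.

yxy_zyyx

state=q0 head=0 tape=[y]yzyyzy__   (q0,y)→(q1,x,R)
state=q1 head=1 tape=x[y]zyyzy__   (q1,y)→(q2,y,R)
state=q2 head=2 tape=xy[z]yyzy__   (q2,z)→(q2,y,R)
state=q2 head=3 tape=xyy[y]yzy__   (q2,y)→(q2,z,L)
state=q2 head=2 tape=xy[y]zyzy__   (q2,y)→(q2,z,L)
state=q2 head=1 tape=x[y]zzyzy__   (q2,y)→(q2,z,L)
state=q2 head=0 tape=[x]zzzyzy__   (q2,x)→(q3,y,R)
state=q3 head=1 tape=y[z]zzyzy__   (q3,z)→(q0,_,R)
state=q0 head=2 tape=y_[z]zyzy__   (q0,z)→(q2,z,R)
state=q2 head=3 tape=y_z[z]yzy__   (q2,z)→(q2,y,R)
state=q2 head=4 tape=y_zy[y]zy__   (q2,y)→(q2,z,L)
state=q2 head=3 tape=y_z[y]zzy__   (q2,y)→(q2,z,L)
state=q2 head=2 tape=y_[z]zzzy__   (q2,z)→(q2,y,R)
state=q2 head=3 tape=y_y[z]zzy__   (q2,z)→(q2,y,R)
state=q2 head=4 tape=y_yy[z]zy__   (q2,z)→(q2,y,R)
state=q2 head=5 tape=y_yyy[z]y__   (q2,z)→(q2,y,R)
state=q2 head=6 tape=y_yyyy[y]__   (q2,y)→(q2,z,L)
state=q2 head=5 tape=y_yyy[y]z__   (q2,y)→(q2,z,L)
state=q2 head=4 tape=y_yy[y]zz__   (q2,y)→(q2,z,L)
state=q2 head=3 tape=y_y[y]zzz__   (q2,y)→(q2,z,L)
state=q2 head=2 tape=y_[y]zzzz__   (q2,y)→(q2,z,L)
state=q2 head=1 tape=y[_]zzzzz__   (q2,_)→(q1,x,R)
state=q1 head=2 tape=yx[z]zzzz__   (q1,z)→(q3,y,R)
state=q3 head=3 tape=yxy[z]zzz__   (q3,z)→(q0,_,R)
state=q0 head=4 tape=yxy_[z]zz__   (q0,z)→(q2,z,R)
state=q2 head=5 tape=yxy_z[z]z__   (q2,z)→(q2,y,R)
state=q2 head=6 tape=yxy_zy[z]__   (q2,z)→(q2,y,R)
state=q2 head=7 tape=yxy_zyy[_]_   (q2,_)→(q1,x,R)
state=q1 head=8 tape=yxy_zyyx[_]   (q1,_)→(q3,_,L)
state=q3 head=7 tape=yxy_zyy[x]_
The non-blank tape span at halt is yxy_zyyx.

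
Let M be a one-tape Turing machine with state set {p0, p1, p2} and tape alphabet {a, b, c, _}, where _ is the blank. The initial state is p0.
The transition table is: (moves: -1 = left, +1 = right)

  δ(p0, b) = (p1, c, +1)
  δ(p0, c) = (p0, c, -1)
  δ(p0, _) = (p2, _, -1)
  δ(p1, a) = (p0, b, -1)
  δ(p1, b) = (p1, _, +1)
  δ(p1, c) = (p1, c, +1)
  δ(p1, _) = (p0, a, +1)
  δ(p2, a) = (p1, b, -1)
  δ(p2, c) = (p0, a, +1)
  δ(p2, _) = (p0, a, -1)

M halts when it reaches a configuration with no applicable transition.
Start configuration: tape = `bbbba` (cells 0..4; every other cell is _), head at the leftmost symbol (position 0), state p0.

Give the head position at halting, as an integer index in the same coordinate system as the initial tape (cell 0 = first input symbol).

2

p0 | _[b]bbba   read b → write c, move +1, go to p1
p1 | _c[b]bba   read b → write _, move +1, go to p1
p1 | _c_[b]ba   read b → write _, move +1, go to p1
p1 | _c__[b]a   read b → write _, move +1, go to p1
p1 | _c___[a]   read a → write b, move -1, go to p0
p0 | _c__[_]b   read _ → write _, move -1, go to p2
p2 | _c_[_]_b   read _ → write a, move -1, go to p0
p0 | _c[_]a_b   read _ → write _, move -1, go to p2
p2 | _[c]_a_b   read c → write a, move +1, go to p0
p0 | _a[_]a_b   read _ → write _, move -1, go to p2
p2 | _[a]_a_b   read a → write b, move -1, go to p1
p1 | [_]b_a_b   read _ → write a, move +1, go to p0
p0 | a[b]_a_b   read b → write c, move +1, go to p1
p1 | ac[_]a_b   read _ → write a, move +1, go to p0
p0 | aca[a]_b
At halt the head is at cell 2.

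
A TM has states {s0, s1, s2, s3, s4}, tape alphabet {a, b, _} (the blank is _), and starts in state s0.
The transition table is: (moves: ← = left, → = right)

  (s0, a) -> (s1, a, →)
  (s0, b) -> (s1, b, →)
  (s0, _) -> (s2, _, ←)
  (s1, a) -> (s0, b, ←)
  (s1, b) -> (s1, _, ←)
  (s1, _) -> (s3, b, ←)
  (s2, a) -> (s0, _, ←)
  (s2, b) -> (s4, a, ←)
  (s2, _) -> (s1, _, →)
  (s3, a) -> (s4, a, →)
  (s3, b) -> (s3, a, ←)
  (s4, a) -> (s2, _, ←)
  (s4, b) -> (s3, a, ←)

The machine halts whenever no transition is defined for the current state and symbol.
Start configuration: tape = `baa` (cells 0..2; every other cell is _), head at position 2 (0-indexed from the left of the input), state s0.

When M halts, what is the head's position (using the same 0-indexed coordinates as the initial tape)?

s0 | _ba[a]_   read a → write a, move →, go to s1
s1 | _baa[_]   read _ → write b, move ←, go to s3
s3 | _ba[a]b   read a → write a, move →, go to s4
s4 | _baa[b]   read b → write a, move ←, go to s3
s3 | _ba[a]a   read a → write a, move →, go to s4
s4 | _baa[a]   read a → write _, move ←, go to s2
s2 | _ba[a]_   read a → write _, move ←, go to s0
s0 | _b[a]__   read a → write a, move →, go to s1
s1 | _ba[_]_   read _ → write b, move ←, go to s3
s3 | _b[a]b_   read a → write a, move →, go to s4
s4 | _ba[b]_   read b → write a, move ←, go to s3
s3 | _b[a]a_   read a → write a, move →, go to s4
s4 | _ba[a]_   read a → write _, move ←, go to s2
s2 | _b[a]__   read a → write _, move ←, go to s0
s0 | _[b]___   read b → write b, move →, go to s1
s1 | _b[_]__   read _ → write b, move ←, go to s3
s3 | _[b]b__   read b → write a, move ←, go to s3
s3 | [_]ab__
At halt the head is at cell -1.

-1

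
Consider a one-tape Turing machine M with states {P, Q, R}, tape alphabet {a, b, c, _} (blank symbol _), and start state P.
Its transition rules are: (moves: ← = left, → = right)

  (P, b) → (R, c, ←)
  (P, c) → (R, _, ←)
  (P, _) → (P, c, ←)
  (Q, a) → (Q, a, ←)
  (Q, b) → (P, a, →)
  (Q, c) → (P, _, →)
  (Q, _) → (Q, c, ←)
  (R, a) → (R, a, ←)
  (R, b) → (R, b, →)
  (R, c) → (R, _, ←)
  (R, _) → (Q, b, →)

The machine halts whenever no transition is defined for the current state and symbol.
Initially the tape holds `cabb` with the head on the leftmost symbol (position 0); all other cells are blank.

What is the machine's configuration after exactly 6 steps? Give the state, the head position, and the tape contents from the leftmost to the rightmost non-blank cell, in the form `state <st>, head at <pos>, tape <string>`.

state R, head at -2, tape a_abb

state=P head=0 tape=__[c]abb   (P,c)→(R,_,←)
state=R head=-1 tape=_[_]_abb   (R,_)→(Q,b,→)
state=Q head=0 tape=_b[_]abb   (Q,_)→(Q,c,←)
state=Q head=-1 tape=_[b]cabb   (Q,b)→(P,a,→)
state=P head=0 tape=_a[c]abb   (P,c)→(R,_,←)
state=R head=-1 tape=_[a]_abb   (R,a)→(R,a,←)
state=R head=-2 tape=[_]a_abb
After 6 steps: state R, head at -2, tape a_abb.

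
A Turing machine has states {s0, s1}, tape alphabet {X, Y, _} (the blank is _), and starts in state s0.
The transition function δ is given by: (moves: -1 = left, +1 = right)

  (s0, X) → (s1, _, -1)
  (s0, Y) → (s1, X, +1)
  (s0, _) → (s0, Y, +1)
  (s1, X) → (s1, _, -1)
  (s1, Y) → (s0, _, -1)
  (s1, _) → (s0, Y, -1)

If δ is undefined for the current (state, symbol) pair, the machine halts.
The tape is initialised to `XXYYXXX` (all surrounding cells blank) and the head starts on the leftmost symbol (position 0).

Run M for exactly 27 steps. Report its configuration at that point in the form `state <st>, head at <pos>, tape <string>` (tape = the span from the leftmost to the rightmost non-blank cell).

s0 | ____[X]XYYXXX   read X → write _, move -1, go to s1
s1 | ___[_]_XYYXXX   read _ → write Y, move -1, go to s0
s0 | __[_]Y_XYYXXX   read _ → write Y, move +1, go to s0
s0 | __Y[Y]_XYYXXX   read Y → write X, move +1, go to s1
s1 | __YX[_]XYYXXX   read _ → write Y, move -1, go to s0
s0 | __Y[X]YXYYXXX   read X → write _, move -1, go to s1
s1 | __[Y]_YXYYXXX   read Y → write _, move -1, go to s0
s0 | _[_]__YXYYXXX   read _ → write Y, move +1, go to s0
s0 | _Y[_]_YXYYXXX   read _ → write Y, move +1, go to s0
s0 | _YY[_]YXYYXXX   read _ → write Y, move +1, go to s0
s0 | _YYY[Y]XYYXXX   read Y → write X, move +1, go to s1
s1 | _YYYX[X]YYXXX   read X → write _, move -1, go to s1
s1 | _YYY[X]_YYXXX   read X → write _, move -1, go to s1
s1 | _YY[Y]__YYXXX   read Y → write _, move -1, go to s0
s0 | _Y[Y]___YYXXX   read Y → write X, move +1, go to s1
s1 | _YX[_]__YYXXX   read _ → write Y, move -1, go to s0
s0 | _Y[X]Y__YYXXX   read X → write _, move -1, go to s1
s1 | _[Y]_Y__YYXXX   read Y → write _, move -1, go to s0
s0 | [_]__Y__YYXXX   read _ → write Y, move +1, go to s0
s0 | Y[_]_Y__YYXXX   read _ → write Y, move +1, go to s0
s0 | YY[_]Y__YYXXX   read _ → write Y, move +1, go to s0
s0 | YYY[Y]__YYXXX   read Y → write X, move +1, go to s1
s1 | YYYX[_]_YYXXX   read _ → write Y, move -1, go to s0
s0 | YYY[X]Y_YYXXX   read X → write _, move -1, go to s1
s1 | YY[Y]_Y_YYXXX   read Y → write _, move -1, go to s0
s0 | Y[Y]__Y_YYXXX   read Y → write X, move +1, go to s1
s1 | YX[_]_Y_YYXXX   read _ → write Y, move -1, go to s0
s0 | Y[X]Y_Y_YYXXX
After 27 steps: state s0, head at -3, tape YXY_Y_YYXXX.

state s0, head at -3, tape YXY_Y_YYXXX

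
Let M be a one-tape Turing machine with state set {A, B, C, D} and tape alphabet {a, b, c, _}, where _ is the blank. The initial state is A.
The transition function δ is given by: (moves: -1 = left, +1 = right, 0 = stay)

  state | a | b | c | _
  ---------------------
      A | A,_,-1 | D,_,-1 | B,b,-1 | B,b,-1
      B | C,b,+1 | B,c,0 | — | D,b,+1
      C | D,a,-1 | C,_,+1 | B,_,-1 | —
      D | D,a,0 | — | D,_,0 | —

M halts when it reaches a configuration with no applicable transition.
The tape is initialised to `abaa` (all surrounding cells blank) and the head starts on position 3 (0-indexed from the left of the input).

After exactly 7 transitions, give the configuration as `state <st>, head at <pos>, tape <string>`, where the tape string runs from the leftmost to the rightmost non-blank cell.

state D, head at 0, tape a

A | aba[a]   read a → write _, move -1, go to A
A | ab[a]_   read a → write _, move -1, go to A
A | a[b]__   read b → write _, move -1, go to D
D | [a]___   read a → write a, move 0, go to D
D | [a]___   read a → write a, move 0, go to D
D | [a]___   read a → write a, move 0, go to D
D | [a]___   read a → write a, move 0, go to D
D | [a]___
After 7 steps: state D, head at 0, tape a.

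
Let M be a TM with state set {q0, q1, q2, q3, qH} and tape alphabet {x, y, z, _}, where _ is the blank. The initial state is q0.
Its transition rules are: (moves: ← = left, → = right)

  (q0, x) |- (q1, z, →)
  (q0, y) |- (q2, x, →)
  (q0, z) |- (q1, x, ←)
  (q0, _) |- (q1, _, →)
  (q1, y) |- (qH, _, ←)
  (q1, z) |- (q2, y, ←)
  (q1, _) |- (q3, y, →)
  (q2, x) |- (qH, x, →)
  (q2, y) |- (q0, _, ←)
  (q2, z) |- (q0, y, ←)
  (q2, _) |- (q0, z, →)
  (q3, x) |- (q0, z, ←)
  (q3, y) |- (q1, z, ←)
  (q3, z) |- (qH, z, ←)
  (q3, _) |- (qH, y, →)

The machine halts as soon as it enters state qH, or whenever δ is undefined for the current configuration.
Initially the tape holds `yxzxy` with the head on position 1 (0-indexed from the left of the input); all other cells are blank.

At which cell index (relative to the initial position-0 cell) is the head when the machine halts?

state=q0 head=1 tape=y[x]zxy   (q0,x)→(q1,z,→)
state=q1 head=2 tape=yz[z]xy   (q1,z)→(q2,y,←)
state=q2 head=1 tape=y[z]yxy   (q2,z)→(q0,y,←)
state=q0 head=0 tape=[y]yyxy   (q0,y)→(q2,x,→)
state=q2 head=1 tape=x[y]yxy   (q2,y)→(q0,_,←)
state=q0 head=0 tape=[x]_yxy   (q0,x)→(q1,z,→)
state=q1 head=1 tape=z[_]yxy   (q1,_)→(q3,y,→)
state=q3 head=2 tape=zy[y]xy   (q3,y)→(q1,z,←)
state=q1 head=1 tape=z[y]zxy   (q1,y)→(qH,_,←)
state=qH head=0 tape=[z]_zxy
At halt the head is at cell 0.

0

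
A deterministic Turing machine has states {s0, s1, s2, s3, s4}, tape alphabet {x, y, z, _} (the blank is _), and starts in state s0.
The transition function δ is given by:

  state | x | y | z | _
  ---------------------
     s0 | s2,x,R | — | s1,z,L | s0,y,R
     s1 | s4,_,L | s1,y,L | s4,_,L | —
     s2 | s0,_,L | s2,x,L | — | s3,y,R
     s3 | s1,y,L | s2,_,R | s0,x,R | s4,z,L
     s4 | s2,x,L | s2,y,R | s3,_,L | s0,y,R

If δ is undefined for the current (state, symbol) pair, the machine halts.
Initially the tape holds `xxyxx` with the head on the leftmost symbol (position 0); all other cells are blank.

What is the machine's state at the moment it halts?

state=s0 head=0 tape=[x]xyxx__   (s0,x)→(s2,x,R)
state=s2 head=1 tape=x[x]yxx__   (s2,x)→(s0,_,L)
state=s0 head=0 tape=[x]_yxx__   (s0,x)→(s2,x,R)
state=s2 head=1 tape=x[_]yxx__   (s2,_)→(s3,y,R)
state=s3 head=2 tape=xy[y]xx__   (s3,y)→(s2,_,R)
state=s2 head=3 tape=xy_[x]x__   (s2,x)→(s0,_,L)
state=s0 head=2 tape=xy[_]_x__   (s0,_)→(s0,y,R)
state=s0 head=3 tape=xyy[_]x__   (s0,_)→(s0,y,R)
state=s0 head=4 tape=xyyy[x]__   (s0,x)→(s2,x,R)
state=s2 head=5 tape=xyyyx[_]_   (s2,_)→(s3,y,R)
state=s3 head=6 tape=xyyyxy[_]   (s3,_)→(s4,z,L)
state=s4 head=5 tape=xyyyx[y]z   (s4,y)→(s2,y,R)
state=s2 head=6 tape=xyyyxy[z]
No transition is defined for (s2, z); M halts in state s2.

s2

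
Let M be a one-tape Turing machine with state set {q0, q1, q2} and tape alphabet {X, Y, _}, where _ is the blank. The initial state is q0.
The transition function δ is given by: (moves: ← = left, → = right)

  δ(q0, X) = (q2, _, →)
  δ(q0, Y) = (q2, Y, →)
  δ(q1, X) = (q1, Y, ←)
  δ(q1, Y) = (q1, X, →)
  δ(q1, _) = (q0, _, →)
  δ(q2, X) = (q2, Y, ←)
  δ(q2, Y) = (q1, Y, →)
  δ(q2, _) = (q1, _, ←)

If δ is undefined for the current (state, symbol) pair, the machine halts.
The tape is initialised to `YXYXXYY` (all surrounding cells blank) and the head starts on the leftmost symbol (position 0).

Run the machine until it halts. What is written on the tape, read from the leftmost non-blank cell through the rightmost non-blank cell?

YYXXXXX

state=q0 head=0 tape=_[Y]XYXXYY__   (q0,Y)→(q2,Y,→)
state=q2 head=1 tape=_Y[X]YXXYY__   (q2,X)→(q2,Y,←)
state=q2 head=0 tape=_[Y]YYXXYY__   (q2,Y)→(q1,Y,→)
state=q1 head=1 tape=_Y[Y]YXXYY__   (q1,Y)→(q1,X,→)
state=q1 head=2 tape=_YX[Y]XXYY__   (q1,Y)→(q1,X,→)
state=q1 head=3 tape=_YXX[X]XYY__   (q1,X)→(q1,Y,←)
state=q1 head=2 tape=_YX[X]YXYY__   (q1,X)→(q1,Y,←)
state=q1 head=1 tape=_Y[X]YYXYY__   (q1,X)→(q1,Y,←)
state=q1 head=0 tape=_[Y]YYYXYY__   (q1,Y)→(q1,X,→)
state=q1 head=1 tape=_X[Y]YYXYY__   (q1,Y)→(q1,X,→)
state=q1 head=2 tape=_XX[Y]YXYY__   (q1,Y)→(q1,X,→)
state=q1 head=3 tape=_XXX[Y]XYY__   (q1,Y)→(q1,X,→)
state=q1 head=4 tape=_XXXX[X]YY__   (q1,X)→(q1,Y,←)
state=q1 head=3 tape=_XXX[X]YYY__   (q1,X)→(q1,Y,←)
state=q1 head=2 tape=_XX[X]YYYY__   (q1,X)→(q1,Y,←)
state=q1 head=1 tape=_X[X]YYYYY__   (q1,X)→(q1,Y,←)
state=q1 head=0 tape=_[X]YYYYYY__   (q1,X)→(q1,Y,←)
state=q1 head=-1 tape=[_]YYYYYYY__   (q1,_)→(q0,_,→)
state=q0 head=0 tape=_[Y]YYYYYY__   (q0,Y)→(q2,Y,→)
state=q2 head=1 tape=_Y[Y]YYYYY__   (q2,Y)→(q1,Y,→)
state=q1 head=2 tape=_YY[Y]YYYY__   (q1,Y)→(q1,X,→)
state=q1 head=3 tape=_YYX[Y]YYY__   (q1,Y)→(q1,X,→)
state=q1 head=4 tape=_YYXX[Y]YY__   (q1,Y)→(q1,X,→)
state=q1 head=5 tape=_YYXXX[Y]Y__   (q1,Y)→(q1,X,→)
state=q1 head=6 tape=_YYXXXX[Y]__   (q1,Y)→(q1,X,→)
state=q1 head=7 tape=_YYXXXXX[_]_   (q1,_)→(q0,_,→)
state=q0 head=8 tape=_YYXXXXX_[_]
The non-blank tape span at halt is YYXXXXX.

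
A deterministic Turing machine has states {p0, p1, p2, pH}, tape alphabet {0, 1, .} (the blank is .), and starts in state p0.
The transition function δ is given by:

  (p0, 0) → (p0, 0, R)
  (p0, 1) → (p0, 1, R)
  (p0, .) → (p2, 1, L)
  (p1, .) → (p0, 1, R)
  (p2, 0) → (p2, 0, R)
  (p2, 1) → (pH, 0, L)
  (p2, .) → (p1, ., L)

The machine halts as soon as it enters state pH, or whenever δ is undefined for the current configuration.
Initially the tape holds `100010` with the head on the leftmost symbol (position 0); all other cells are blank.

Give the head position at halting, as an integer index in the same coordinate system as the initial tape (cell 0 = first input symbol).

state=p0 head=0 tape=[1]00010.   (p0,1)→(p0,1,R)
state=p0 head=1 tape=1[0]0010.   (p0,0)→(p0,0,R)
state=p0 head=2 tape=10[0]010.   (p0,0)→(p0,0,R)
state=p0 head=3 tape=100[0]10.   (p0,0)→(p0,0,R)
state=p0 head=4 tape=1000[1]0.   (p0,1)→(p0,1,R)
state=p0 head=5 tape=10001[0].   (p0,0)→(p0,0,R)
state=p0 head=6 tape=100010[.]   (p0,.)→(p2,1,L)
state=p2 head=5 tape=10001[0]1   (p2,0)→(p2,0,R)
state=p2 head=6 tape=100010[1]   (p2,1)→(pH,0,L)
state=pH head=5 tape=10001[0]0
At halt the head is at cell 5.

5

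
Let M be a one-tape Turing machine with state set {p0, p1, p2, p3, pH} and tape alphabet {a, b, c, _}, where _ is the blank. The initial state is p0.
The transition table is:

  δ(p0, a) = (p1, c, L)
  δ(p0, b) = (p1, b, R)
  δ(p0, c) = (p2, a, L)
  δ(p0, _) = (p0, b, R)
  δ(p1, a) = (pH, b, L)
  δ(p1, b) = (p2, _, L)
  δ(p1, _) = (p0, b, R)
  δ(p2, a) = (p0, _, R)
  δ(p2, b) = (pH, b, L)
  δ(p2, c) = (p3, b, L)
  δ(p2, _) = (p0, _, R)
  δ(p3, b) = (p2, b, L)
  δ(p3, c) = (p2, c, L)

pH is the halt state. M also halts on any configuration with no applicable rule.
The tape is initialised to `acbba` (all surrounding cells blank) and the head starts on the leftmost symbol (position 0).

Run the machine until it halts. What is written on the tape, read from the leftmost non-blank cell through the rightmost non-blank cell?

bacbba

state=p0 head=0 tape=__[a]cbba   (p0,a)→(p1,c,L)
state=p1 head=-1 tape=_[_]ccbba   (p1,_)→(p0,b,R)
state=p0 head=0 tape=_b[c]cbba   (p0,c)→(p2,a,L)
state=p2 head=-1 tape=_[b]acbba   (p2,b)→(pH,b,L)
state=pH head=-2 tape=[_]bacbba
The non-blank tape span at halt is bacbba.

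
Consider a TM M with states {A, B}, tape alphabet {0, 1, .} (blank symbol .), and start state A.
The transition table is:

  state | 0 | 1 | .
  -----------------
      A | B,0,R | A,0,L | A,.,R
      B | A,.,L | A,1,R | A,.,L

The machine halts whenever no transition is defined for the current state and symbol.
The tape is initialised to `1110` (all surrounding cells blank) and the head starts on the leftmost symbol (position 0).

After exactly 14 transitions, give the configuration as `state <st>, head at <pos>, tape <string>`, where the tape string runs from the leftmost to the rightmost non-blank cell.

state=A head=0 tape=.[1]110   (A,1)→(A,0,L)
state=A head=-1 tape=[.]0110   (A,.)→(A,.,R)
state=A head=0 tape=.[0]110   (A,0)→(B,0,R)
state=B head=1 tape=.0[1]10   (B,1)→(A,1,R)
state=A head=2 tape=.01[1]0   (A,1)→(A,0,L)
state=A head=1 tape=.0[1]00   (A,1)→(A,0,L)
state=A head=0 tape=.[0]000   (A,0)→(B,0,R)
state=B head=1 tape=.0[0]00   (B,0)→(A,.,L)
state=A head=0 tape=.[0].00   (A,0)→(B,0,R)
state=B head=1 tape=.0[.]00   (B,.)→(A,.,L)
state=A head=0 tape=.[0].00   (A,0)→(B,0,R)
state=B head=1 tape=.0[.]00   (B,.)→(A,.,L)
state=A head=0 tape=.[0].00   (A,0)→(B,0,R)
state=B head=1 tape=.0[.]00   (B,.)→(A,.,L)
state=A head=0 tape=.[0].00
After 14 steps: state A, head at 0, tape 0.00.

state A, head at 0, tape 0.00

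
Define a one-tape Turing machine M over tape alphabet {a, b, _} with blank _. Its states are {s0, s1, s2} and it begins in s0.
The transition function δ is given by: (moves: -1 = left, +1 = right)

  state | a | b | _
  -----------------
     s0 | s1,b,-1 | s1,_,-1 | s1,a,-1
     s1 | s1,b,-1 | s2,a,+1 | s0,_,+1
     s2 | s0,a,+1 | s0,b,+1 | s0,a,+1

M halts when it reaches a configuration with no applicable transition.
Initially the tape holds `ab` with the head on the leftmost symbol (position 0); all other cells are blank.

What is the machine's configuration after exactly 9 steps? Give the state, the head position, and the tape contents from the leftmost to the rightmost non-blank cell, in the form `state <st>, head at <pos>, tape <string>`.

state s1, head at -1, tape b

state=s0 head=0 tape=_[a]b   (s0,a)→(s1,b,-1)
state=s1 head=-1 tape=[_]bb   (s1,_)→(s0,_,+1)
state=s0 head=0 tape=_[b]b   (s0,b)→(s1,_,-1)
state=s1 head=-1 tape=[_]_b   (s1,_)→(s0,_,+1)
state=s0 head=0 tape=_[_]b   (s0,_)→(s1,a,-1)
state=s1 head=-1 tape=[_]ab   (s1,_)→(s0,_,+1)
state=s0 head=0 tape=_[a]b   (s0,a)→(s1,b,-1)
state=s1 head=-1 tape=[_]bb   (s1,_)→(s0,_,+1)
state=s0 head=0 tape=_[b]b   (s0,b)→(s1,_,-1)
state=s1 head=-1 tape=[_]_b
After 9 steps: state s1, head at -1, tape b.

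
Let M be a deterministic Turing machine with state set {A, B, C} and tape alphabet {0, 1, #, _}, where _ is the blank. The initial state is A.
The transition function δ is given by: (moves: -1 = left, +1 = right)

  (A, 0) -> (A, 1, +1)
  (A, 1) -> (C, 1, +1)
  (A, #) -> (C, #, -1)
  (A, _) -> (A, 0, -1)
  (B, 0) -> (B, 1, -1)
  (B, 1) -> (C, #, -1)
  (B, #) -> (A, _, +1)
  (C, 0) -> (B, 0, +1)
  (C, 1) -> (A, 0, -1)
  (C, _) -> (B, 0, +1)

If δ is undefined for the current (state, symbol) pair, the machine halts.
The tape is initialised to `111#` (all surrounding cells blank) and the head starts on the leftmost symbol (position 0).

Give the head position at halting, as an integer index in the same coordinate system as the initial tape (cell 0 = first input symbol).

state=A head=0 tape=[1]11#___   (A,1)→(C,1,+1)
state=C head=1 tape=1[1]1#___   (C,1)→(A,0,-1)
state=A head=0 tape=[1]01#___   (A,1)→(C,1,+1)
state=C head=1 tape=1[0]1#___   (C,0)→(B,0,+1)
state=B head=2 tape=10[1]#___   (B,1)→(C,#,-1)
state=C head=1 tape=1[0]##___   (C,0)→(B,0,+1)
state=B head=2 tape=10[#]#___   (B,#)→(A,_,+1)
state=A head=3 tape=10_[#]___   (A,#)→(C,#,-1)
state=C head=2 tape=10[_]#___   (C,_)→(B,0,+1)
state=B head=3 tape=100[#]___   (B,#)→(A,_,+1)
state=A head=4 tape=100_[_]__   (A,_)→(A,0,-1)
state=A head=3 tape=100[_]0__   (A,_)→(A,0,-1)
state=A head=2 tape=10[0]00__   (A,0)→(A,1,+1)
state=A head=3 tape=101[0]0__   (A,0)→(A,1,+1)
state=A head=4 tape=1011[0]__   (A,0)→(A,1,+1)
state=A head=5 tape=10111[_]_   (A,_)→(A,0,-1)
state=A head=4 tape=1011[1]0_   (A,1)→(C,1,+1)
state=C head=5 tape=10111[0]_   (C,0)→(B,0,+1)
state=B head=6 tape=101110[_]
At halt the head is at cell 6.

6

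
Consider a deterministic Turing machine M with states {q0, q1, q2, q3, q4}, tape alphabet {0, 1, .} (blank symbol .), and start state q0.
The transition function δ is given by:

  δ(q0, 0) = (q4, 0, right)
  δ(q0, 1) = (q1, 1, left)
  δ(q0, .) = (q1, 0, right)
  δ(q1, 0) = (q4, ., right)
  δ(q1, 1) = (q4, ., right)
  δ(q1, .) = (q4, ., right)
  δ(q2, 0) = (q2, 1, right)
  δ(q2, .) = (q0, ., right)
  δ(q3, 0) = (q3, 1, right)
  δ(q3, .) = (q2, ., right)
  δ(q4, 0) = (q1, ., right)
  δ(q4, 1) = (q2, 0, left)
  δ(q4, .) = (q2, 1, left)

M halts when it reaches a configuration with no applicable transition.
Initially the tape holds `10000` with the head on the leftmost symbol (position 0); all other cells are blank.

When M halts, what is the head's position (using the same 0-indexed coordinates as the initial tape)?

6

state=q0 head=0 tape=.[1]0000..   (q0,1)→(q1,1,left)
state=q1 head=-1 tape=[.]10000..   (q1,.)→(q4,.,right)
state=q4 head=0 tape=.[1]0000..   (q4,1)→(q2,0,left)
state=q2 head=-1 tape=[.]00000..   (q2,.)→(q0,.,right)
state=q0 head=0 tape=.[0]0000..   (q0,0)→(q4,0,right)
state=q4 head=1 tape=.0[0]000..   (q4,0)→(q1,.,right)
state=q1 head=2 tape=.0.[0]00..   (q1,0)→(q4,.,right)
state=q4 head=3 tape=.0..[0]0..   (q4,0)→(q1,.,right)
state=q1 head=4 tape=.0...[0]..   (q1,0)→(q4,.,right)
state=q4 head=5 tape=.0....[.].   (q4,.)→(q2,1,left)
state=q2 head=4 tape=.0...[.]1.   (q2,.)→(q0,.,right)
state=q0 head=5 tape=.0....[1].   (q0,1)→(q1,1,left)
state=q1 head=4 tape=.0...[.]1.   (q1,.)→(q4,.,right)
state=q4 head=5 tape=.0....[1].   (q4,1)→(q2,0,left)
state=q2 head=4 tape=.0...[.]0.   (q2,.)→(q0,.,right)
state=q0 head=5 tape=.0....[0].   (q0,0)→(q4,0,right)
state=q4 head=6 tape=.0....0[.]   (q4,.)→(q2,1,left)
state=q2 head=5 tape=.0....[0]1   (q2,0)→(q2,1,right)
state=q2 head=6 tape=.0....1[1]
At halt the head is at cell 6.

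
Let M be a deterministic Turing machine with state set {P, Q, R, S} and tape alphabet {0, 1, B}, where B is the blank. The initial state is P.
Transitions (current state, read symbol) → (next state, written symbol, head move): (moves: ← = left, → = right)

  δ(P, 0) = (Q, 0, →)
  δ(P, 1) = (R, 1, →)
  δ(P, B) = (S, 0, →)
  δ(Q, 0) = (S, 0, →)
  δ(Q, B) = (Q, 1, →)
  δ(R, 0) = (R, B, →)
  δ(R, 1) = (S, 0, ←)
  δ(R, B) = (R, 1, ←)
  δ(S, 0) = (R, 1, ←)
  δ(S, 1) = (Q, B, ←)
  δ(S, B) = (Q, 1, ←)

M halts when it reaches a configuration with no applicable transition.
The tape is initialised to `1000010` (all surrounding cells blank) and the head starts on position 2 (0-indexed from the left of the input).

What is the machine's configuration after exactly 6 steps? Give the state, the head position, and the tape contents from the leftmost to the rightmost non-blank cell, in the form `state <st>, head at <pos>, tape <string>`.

state Q, head at 2, tape 1001010

state=P head=2 tape=10[0]0010   (P,0)→(Q,0,→)
state=Q head=3 tape=100[0]010   (Q,0)→(S,0,→)
state=S head=4 tape=1000[0]10   (S,0)→(R,1,←)
state=R head=3 tape=100[0]110   (R,0)→(R,B,→)
state=R head=4 tape=100B[1]10   (R,1)→(S,0,←)
state=S head=3 tape=100[B]010   (S,B)→(Q,1,←)
state=Q head=2 tape=10[0]1010
After 6 steps: state Q, head at 2, tape 1001010.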